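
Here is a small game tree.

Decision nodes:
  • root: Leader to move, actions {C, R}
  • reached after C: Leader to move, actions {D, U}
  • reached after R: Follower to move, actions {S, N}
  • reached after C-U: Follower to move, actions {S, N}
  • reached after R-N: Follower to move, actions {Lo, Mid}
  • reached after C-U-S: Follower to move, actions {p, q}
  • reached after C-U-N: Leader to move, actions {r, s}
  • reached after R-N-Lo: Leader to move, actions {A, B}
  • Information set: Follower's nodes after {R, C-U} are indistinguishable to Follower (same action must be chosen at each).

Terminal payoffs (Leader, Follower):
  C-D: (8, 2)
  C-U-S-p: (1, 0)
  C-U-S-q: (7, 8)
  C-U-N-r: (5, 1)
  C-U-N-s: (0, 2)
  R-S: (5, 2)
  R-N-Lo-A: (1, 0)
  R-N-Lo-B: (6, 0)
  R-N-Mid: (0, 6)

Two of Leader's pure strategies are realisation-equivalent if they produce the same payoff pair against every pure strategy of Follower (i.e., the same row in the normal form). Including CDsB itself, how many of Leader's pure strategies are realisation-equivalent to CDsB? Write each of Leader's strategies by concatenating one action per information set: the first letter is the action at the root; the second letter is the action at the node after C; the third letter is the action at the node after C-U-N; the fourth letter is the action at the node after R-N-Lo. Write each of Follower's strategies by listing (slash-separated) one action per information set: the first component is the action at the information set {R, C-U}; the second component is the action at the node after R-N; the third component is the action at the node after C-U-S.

Row for CDsB (columns S/Lo/p, S/Lo/q, S/Mid/p, S/Mid/q, N/Lo/p, N/Lo/q, N/Mid/p, N/Mid/q): (8,2) (8,2) (8,2) (8,2) (8,2) (8,2) (8,2) (8,2).
Under CDsB, Leader's choice at the node after C-U-N and at the node after R-N-Lo can never be reached regardless of what Follower does, so varying those choices leaves every outcome unchanged.
Holding the reachable choices fixed and varying the unreachable ones freely already gives 2 × 2 = 4 equivalent strategies.
No other strategy reproduces this row, so those 4 are the full class: CDrA, CDrB, CDsA, CDsB.

4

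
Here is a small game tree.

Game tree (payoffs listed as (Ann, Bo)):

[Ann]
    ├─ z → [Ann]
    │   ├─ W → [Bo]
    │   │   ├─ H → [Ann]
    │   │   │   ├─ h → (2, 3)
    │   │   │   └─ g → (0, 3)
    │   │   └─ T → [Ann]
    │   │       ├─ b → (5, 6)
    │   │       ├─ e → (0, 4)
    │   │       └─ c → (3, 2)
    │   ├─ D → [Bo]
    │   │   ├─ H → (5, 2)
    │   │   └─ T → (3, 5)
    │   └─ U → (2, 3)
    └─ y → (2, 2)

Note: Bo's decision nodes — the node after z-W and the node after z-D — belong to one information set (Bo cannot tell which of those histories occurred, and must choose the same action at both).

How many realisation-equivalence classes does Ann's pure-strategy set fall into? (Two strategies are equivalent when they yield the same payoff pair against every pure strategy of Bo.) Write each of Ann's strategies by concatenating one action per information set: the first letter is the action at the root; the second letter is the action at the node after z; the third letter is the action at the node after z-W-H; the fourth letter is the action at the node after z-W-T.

9

Ann has 36 pure strategies: zWhb, zWhe, zWhc, zWgb, zWge, zWgc, zDhb, zDhe, zDhc, zDgb, zDge, zDgc, zUhb, zUhe, zUhc, zUgb, zUge, zUgc, yWhb, yWhe, yWhc, yWgb, yWge, yWgc, yDhb, yDhe, yDhc, yDgb, yDge, yDgc, yUhb, yUhe, yUhc, yUgb, yUge, yUgc. Columns: H, T.
{zWhb} → row (2,3) (5,6)
{zWhe} → row (2,3) (0,4)
{zWhc} → row (2,3) (3,2)
{zWgb} → row (0,3) (5,6)
{zWge} → row (0,3) (0,4)
{zWgc} → row (0,3) (3,2)
{zDhb, zDhe, zDhc, zDgb, zDge, zDgc} → row (5,2) (3,5)
{zUhb, zUhe, zUhc, zUgb, zUge, zUgc} → row (2,3) (2,3)
{yWhb, yWhe, yWhc, yWgb, yWge, yWgc, yDhb, yDhe, yDhc, yDgb, yDge, yDgc, yUhb, yUhe, yUhc, yUgb, yUge, yUgc} → row (2,2) (2,2)
That's 9 distinct rows out of 36 strategies.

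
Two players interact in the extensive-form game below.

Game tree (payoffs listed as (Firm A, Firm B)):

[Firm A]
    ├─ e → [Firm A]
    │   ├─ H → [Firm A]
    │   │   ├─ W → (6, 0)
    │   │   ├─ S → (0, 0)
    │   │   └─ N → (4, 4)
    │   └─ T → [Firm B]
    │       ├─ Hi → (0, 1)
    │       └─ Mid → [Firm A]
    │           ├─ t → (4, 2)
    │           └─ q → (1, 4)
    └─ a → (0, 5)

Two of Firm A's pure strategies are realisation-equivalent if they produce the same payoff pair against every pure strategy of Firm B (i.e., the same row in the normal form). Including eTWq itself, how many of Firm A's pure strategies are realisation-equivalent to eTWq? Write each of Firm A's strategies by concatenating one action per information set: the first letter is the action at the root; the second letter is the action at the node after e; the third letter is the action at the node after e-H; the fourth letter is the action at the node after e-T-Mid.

Row for eTWq (columns Hi, Mid): (0,1) (1,4).
Under eTWq, Firm A's choice at the node after e-H can never be reached regardless of what Firm B does, so varying those choices leaves every outcome unchanged.
Holding the reachable choices fixed and varying the unreachable one freely already gives 3 equivalent strategies.
No other strategy reproduces this row, so those 3 are the full class: eTWq, eTSq, eTNq.

3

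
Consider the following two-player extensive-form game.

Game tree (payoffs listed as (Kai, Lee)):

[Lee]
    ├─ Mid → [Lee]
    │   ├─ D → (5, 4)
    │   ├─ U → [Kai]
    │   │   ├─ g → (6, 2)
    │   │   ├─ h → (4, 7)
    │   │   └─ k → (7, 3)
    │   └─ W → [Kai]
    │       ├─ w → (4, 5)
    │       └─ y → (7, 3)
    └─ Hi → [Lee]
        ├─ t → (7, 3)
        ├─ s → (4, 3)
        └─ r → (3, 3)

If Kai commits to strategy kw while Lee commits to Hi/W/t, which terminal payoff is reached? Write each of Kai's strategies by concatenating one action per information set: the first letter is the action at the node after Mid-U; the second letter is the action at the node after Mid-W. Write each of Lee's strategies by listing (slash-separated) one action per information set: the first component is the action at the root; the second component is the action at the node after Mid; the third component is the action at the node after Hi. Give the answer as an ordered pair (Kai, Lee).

Trace the play path from the root:
  Lee plays Hi
  Lee plays t at [Hi]
→ terminal payoff (7, 3).
(Kai's choice at the node after Mid-U is never reached on this path, so it doesn't affect the outcome.)

(7, 3)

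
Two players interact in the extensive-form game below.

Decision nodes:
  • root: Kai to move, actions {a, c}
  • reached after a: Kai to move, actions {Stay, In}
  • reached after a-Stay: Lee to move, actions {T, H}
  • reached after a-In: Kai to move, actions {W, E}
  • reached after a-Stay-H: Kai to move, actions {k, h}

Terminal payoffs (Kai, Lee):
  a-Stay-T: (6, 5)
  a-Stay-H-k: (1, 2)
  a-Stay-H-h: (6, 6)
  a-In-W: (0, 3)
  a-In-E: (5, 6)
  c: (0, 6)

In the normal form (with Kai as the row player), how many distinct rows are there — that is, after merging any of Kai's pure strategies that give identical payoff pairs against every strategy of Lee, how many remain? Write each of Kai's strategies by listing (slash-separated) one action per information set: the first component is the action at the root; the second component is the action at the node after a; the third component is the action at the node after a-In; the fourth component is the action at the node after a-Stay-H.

Kai has 16 pure strategies: a/Stay/W/k, a/Stay/W/h, a/Stay/E/k, a/Stay/E/h, a/In/W/k, a/In/W/h, a/In/E/k, a/In/E/h, c/Stay/W/k, c/Stay/W/h, c/Stay/E/k, c/Stay/E/h, c/In/W/k, c/In/W/h, c/In/E/k, c/In/E/h. Columns: T, H.
{a/Stay/W/k, a/Stay/E/k} → row (6,5) (1,2)
{a/Stay/W/h, a/Stay/E/h} → row (6,5) (6,6)
{a/In/W/k, a/In/W/h} → row (0,3) (0,3)
{a/In/E/k, a/In/E/h} → row (5,6) (5,6)
{c/Stay/W/k, c/Stay/W/h, c/Stay/E/k, c/Stay/E/h, c/In/W/k, c/In/W/h, c/In/E/k, c/In/E/h} → row (0,6) (0,6)
That's 5 distinct rows out of 16 strategies.

5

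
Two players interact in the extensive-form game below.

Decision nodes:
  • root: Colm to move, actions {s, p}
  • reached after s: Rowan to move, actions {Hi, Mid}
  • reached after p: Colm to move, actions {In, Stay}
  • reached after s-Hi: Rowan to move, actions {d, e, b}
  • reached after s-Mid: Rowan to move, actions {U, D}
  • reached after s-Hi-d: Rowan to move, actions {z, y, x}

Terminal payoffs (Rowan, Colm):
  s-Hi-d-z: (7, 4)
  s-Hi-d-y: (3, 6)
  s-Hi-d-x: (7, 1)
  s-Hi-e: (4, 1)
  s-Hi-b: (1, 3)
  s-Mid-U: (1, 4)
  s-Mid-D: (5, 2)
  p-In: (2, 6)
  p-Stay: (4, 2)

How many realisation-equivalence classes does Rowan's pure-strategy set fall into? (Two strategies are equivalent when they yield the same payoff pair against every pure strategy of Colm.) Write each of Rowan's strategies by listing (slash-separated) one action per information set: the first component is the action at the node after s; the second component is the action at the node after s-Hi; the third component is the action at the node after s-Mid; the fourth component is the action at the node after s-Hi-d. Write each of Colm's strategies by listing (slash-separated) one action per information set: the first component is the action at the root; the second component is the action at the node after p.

7

Rowan has 36 pure strategies: Hi/d/U/z, Hi/d/U/y, Hi/d/U/x, Hi/d/D/z, Hi/d/D/y, Hi/d/D/x, Hi/e/U/z, Hi/e/U/y, Hi/e/U/x, Hi/e/D/z, Hi/e/D/y, Hi/e/D/x, Hi/b/U/z, Hi/b/U/y, Hi/b/U/x, Hi/b/D/z, Hi/b/D/y, Hi/b/D/x, Mid/d/U/z, Mid/d/U/y, Mid/d/U/x, Mid/d/D/z, Mid/d/D/y, Mid/d/D/x, Mid/e/U/z, Mid/e/U/y, Mid/e/U/x, Mid/e/D/z, Mid/e/D/y, Mid/e/D/x, Mid/b/U/z, Mid/b/U/y, Mid/b/U/x, Mid/b/D/z, Mid/b/D/y, Mid/b/D/x. Columns: s/In, s/Stay, p/In, p/Stay.
{Hi/d/U/z, Hi/d/D/z} → row (7,4) (7,4) (2,6) (4,2)
{Hi/d/U/y, Hi/d/D/y} → row (3,6) (3,6) (2,6) (4,2)
{Hi/d/U/x, Hi/d/D/x} → row (7,1) (7,1) (2,6) (4,2)
{Hi/e/U/z, Hi/e/U/y, Hi/e/U/x, Hi/e/D/z, Hi/e/D/y, Hi/e/D/x} → row (4,1) (4,1) (2,6) (4,2)
{Hi/b/U/z, Hi/b/U/y, Hi/b/U/x, Hi/b/D/z, Hi/b/D/y, Hi/b/D/x} → row (1,3) (1,3) (2,6) (4,2)
{Mid/d/U/z, Mid/d/U/y, Mid/d/U/x, Mid/e/U/z, Mid/e/U/y, Mid/e/U/x, Mid/b/U/z, Mid/b/U/y, Mid/b/U/x} → row (1,4) (1,4) (2,6) (4,2)
{Mid/d/D/z, Mid/d/D/y, Mid/d/D/x, Mid/e/D/z, Mid/e/D/y, Mid/e/D/x, Mid/b/D/z, Mid/b/D/y, Mid/b/D/x} → row (5,2) (5,2) (2,6) (4,2)
That's 7 distinct rows out of 36 strategies.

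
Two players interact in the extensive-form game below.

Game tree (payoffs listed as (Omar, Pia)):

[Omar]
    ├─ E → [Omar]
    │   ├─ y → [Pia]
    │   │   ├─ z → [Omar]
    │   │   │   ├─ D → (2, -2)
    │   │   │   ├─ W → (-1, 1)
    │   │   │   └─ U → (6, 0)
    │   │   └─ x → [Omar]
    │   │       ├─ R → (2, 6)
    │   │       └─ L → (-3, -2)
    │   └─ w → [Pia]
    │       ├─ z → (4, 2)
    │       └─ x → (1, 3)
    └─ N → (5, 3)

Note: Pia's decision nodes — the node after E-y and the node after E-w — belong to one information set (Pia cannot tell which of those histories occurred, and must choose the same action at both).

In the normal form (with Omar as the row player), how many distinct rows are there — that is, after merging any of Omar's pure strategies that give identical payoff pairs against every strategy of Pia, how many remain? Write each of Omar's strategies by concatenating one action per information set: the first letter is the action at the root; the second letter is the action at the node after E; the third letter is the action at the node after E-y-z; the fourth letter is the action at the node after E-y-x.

Omar has 24 pure strategies: EyDR, EyDL, EyWR, EyWL, EyUR, EyUL, EwDR, EwDL, EwWR, EwWL, EwUR, EwUL, NyDR, NyDL, NyWR, NyWL, NyUR, NyUL, NwDR, NwDL, NwWR, NwWL, NwUR, NwUL. Columns: z, x.
{EyDR} → row (2,-2) (2,6)
{EyDL} → row (2,-2) (-3,-2)
{EyWR} → row (-1,1) (2,6)
{EyWL} → row (-1,1) (-3,-2)
{EyUR} → row (6,0) (2,6)
{EyUL} → row (6,0) (-3,-2)
{EwDR, EwDL, EwWR, EwWL, EwUR, EwUL} → row (4,2) (1,3)
{NyDR, NyDL, NyWR, NyWL, NyUR, NyUL, NwDR, NwDL, NwWR, NwWL, NwUR, NwUL} → row (5,3) (5,3)
That's 8 distinct rows out of 24 strategies.

8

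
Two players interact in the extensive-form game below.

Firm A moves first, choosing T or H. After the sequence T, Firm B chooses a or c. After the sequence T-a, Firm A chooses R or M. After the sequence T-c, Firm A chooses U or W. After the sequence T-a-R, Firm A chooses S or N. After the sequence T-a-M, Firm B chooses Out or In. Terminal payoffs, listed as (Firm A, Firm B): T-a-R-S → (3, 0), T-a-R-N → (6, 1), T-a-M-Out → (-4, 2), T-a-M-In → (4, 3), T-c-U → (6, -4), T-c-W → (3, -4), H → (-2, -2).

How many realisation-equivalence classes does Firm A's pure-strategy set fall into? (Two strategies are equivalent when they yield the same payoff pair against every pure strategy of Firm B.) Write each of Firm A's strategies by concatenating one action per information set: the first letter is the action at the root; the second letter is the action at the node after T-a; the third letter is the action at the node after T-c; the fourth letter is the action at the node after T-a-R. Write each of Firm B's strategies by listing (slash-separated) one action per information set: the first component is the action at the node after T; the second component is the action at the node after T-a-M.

Firm A has 16 pure strategies: TRUS, TRUN, TRWS, TRWN, TMUS, TMUN, TMWS, TMWN, HRUS, HRUN, HRWS, HRWN, HMUS, HMUN, HMWS, HMWN. Columns: a/Out, a/In, c/Out, c/In.
{TRUS} → row (3,0) (3,0) (6,-4) (6,-4)
{TRUN} → row (6,1) (6,1) (6,-4) (6,-4)
{TRWS} → row (3,0) (3,0) (3,-4) (3,-4)
{TRWN} → row (6,1) (6,1) (3,-4) (3,-4)
{TMUS, TMUN} → row (-4,2) (4,3) (6,-4) (6,-4)
{TMWS, TMWN} → row (-4,2) (4,3) (3,-4) (3,-4)
{HRUS, HRUN, HRWS, HRWN, HMUS, HMUN, HMWS, HMWN} → row (-2,-2) (-2,-2) (-2,-2) (-2,-2)
That's 7 distinct rows out of 16 strategies.

7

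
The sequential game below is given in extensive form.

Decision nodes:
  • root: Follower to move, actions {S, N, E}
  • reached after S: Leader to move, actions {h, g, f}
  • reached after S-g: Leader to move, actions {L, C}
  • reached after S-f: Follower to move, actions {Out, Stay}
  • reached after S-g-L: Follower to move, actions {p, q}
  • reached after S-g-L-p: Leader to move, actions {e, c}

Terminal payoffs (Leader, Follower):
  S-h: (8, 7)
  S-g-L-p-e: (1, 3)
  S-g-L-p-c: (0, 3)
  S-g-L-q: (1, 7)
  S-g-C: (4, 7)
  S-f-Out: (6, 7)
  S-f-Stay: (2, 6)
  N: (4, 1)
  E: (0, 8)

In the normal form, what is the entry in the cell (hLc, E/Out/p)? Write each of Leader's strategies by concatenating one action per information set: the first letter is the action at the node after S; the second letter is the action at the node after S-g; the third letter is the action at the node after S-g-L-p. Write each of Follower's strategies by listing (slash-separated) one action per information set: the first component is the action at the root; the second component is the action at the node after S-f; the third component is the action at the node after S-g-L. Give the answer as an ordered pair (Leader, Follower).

(0, 8)

Trace the play path from the root:
  Follower plays E
→ terminal payoff (0, 8).
(Leader's choice at the node after S is never reached on this path, so it doesn't affect the outcome.)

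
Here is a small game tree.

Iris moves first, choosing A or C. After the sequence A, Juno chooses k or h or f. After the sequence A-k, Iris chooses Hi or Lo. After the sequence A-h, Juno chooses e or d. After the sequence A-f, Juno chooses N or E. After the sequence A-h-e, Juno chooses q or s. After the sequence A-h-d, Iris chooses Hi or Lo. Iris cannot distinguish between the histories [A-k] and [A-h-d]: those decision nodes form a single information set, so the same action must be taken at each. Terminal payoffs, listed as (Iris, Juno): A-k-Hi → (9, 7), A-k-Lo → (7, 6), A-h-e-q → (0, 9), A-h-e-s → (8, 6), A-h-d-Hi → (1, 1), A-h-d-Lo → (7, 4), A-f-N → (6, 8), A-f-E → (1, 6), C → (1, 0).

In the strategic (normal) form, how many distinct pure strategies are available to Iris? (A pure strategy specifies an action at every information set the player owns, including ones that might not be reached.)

Iris owns the root with actions {A, C} — two choices.
Iris owns the information set {A-k, A-h-d} with actions {Hi, Lo} — two choices.
A pure strategy fixes one action at each information set independently, so the count is the product 2 × 2 = 4.

4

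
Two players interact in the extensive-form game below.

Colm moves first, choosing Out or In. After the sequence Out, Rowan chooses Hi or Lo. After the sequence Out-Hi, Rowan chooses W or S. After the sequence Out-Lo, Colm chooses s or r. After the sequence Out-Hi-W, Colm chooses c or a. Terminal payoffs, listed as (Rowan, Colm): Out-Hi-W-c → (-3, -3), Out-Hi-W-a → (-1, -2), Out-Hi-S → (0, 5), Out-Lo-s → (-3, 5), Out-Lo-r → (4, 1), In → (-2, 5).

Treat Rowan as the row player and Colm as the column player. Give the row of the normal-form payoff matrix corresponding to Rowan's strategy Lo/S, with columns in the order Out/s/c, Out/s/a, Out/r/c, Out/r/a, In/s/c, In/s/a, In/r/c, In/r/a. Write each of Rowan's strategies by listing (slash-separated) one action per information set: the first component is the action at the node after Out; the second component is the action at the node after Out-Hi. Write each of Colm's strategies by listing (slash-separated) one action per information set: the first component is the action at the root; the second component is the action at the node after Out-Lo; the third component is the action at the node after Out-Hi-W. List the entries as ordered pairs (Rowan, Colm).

(-3,5) (-3,5) (4,1) (4,1) (-2,5) (-2,5) (-2,5) (-2,5)

vs Out/s/c: Colm plays Out → Rowan plays Lo at [Out] → Colm plays s at [Out-Lo] → (-3, 5)
vs Out/s/a: Colm plays Out → Rowan plays Lo at [Out] → Colm plays s at [Out-Lo] → (-3, 5)
vs Out/r/c: Colm plays Out → Rowan plays Lo at [Out] → Colm plays r at [Out-Lo] → (4, 1)
vs Out/r/a: Colm plays Out → Rowan plays Lo at [Out] → Colm plays r at [Out-Lo] → (4, 1)
vs In/s/c: Colm plays In → (-2, 5)
vs In/s/a: Colm plays In → (-2, 5)
vs In/r/c: Colm plays In → (-2, 5)
vs In/r/a: Colm plays In → (-2, 5)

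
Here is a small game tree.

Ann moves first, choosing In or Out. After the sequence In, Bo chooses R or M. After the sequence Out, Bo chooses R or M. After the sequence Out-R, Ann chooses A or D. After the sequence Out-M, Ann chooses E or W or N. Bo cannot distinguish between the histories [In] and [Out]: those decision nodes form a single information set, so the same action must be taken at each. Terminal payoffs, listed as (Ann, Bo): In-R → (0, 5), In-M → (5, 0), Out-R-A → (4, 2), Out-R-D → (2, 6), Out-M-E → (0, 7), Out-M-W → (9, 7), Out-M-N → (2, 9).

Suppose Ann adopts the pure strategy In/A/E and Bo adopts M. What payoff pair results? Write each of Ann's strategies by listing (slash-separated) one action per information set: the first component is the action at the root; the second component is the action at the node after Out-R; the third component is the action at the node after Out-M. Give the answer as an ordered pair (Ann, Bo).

(5, 0)

Trace the play path from the root:
  Ann plays In
  Bo plays M at [In]
→ terminal payoff (5, 0).
(Ann's choice at the node after Out-R is never reached on this path, so it doesn't affect the outcome.)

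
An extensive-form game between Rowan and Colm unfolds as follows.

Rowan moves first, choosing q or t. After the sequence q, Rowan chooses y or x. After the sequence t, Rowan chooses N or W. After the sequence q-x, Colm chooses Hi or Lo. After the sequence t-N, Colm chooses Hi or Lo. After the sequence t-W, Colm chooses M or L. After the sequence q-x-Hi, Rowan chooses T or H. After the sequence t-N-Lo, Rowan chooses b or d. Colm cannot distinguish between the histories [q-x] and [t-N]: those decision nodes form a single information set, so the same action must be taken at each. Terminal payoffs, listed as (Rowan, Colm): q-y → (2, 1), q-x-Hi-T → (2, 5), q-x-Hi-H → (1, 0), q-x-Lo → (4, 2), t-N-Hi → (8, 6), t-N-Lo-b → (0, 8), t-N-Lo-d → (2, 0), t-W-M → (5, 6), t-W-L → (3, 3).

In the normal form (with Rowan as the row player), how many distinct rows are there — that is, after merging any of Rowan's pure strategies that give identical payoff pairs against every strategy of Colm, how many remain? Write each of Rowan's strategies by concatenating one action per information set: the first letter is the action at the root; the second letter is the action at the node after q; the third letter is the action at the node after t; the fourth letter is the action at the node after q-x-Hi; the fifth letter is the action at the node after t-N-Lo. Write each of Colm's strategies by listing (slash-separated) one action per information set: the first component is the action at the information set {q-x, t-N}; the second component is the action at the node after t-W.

Rowan has 32 pure strategies: qyNTb, qyNTd, qyNHb, qyNHd, qyWTb, qyWTd, qyWHb, qyWHd, qxNTb, qxNTd, qxNHb, qxNHd, qxWTb, qxWTd, qxWHb, qxWHd, tyNTb, tyNTd, tyNHb, tyNHd, tyWTb, tyWTd, tyWHb, tyWHd, txNTb, txNTd, txNHb, txNHd, txWTb, txWTd, txWHb, txWHd. Columns: Hi/M, Hi/L, Lo/M, Lo/L.
{qyNTb, qyNTd, qyNHb, qyNHd, qyWTb, qyWTd, qyWHb, qyWHd} → row (2,1) (2,1) (2,1) (2,1)
{qxNTb, qxNTd, qxWTb, qxWTd} → row (2,5) (2,5) (4,2) (4,2)
{qxNHb, qxNHd, qxWHb, qxWHd} → row (1,0) (1,0) (4,2) (4,2)
{tyNTb, tyNHb, txNTb, txNHb} → row (8,6) (8,6) (0,8) (0,8)
{tyNTd, tyNHd, txNTd, txNHd} → row (8,6) (8,6) (2,0) (2,0)
{tyWTb, tyWTd, tyWHb, tyWHd, txWTb, txWTd, txWHb, txWHd} → row (5,6) (3,3) (5,6) (3,3)
That's 6 distinct rows out of 32 strategies.

6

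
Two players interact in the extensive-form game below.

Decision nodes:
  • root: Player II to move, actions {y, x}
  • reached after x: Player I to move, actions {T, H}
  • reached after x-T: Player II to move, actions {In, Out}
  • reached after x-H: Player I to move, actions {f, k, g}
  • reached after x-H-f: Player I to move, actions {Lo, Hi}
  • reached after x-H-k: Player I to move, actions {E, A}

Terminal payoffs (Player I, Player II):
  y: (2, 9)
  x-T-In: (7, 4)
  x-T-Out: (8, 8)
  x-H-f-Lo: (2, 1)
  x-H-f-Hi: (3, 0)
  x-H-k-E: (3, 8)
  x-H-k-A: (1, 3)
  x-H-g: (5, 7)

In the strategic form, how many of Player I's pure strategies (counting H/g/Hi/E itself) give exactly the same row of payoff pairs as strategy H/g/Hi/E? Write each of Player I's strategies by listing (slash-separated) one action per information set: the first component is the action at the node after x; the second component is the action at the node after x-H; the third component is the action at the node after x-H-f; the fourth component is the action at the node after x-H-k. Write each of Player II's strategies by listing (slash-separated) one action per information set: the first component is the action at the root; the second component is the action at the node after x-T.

4

Row for H/g/Hi/E (columns y/In, y/Out, x/In, x/Out): (2,9) (2,9) (5,7) (5,7).
Under H/g/Hi/E, Player I's choice at the node after x-H-f and at the node after x-H-k can never be reached regardless of what Player II does, so varying those choices leaves every outcome unchanged.
Holding the reachable choices fixed and varying the unreachable ones freely already gives 2 × 2 = 4 equivalent strategies.
No other strategy reproduces this row, so those 4 are the full class: H/g/Lo/E, H/g/Lo/A, H/g/Hi/E, H/g/Hi/A.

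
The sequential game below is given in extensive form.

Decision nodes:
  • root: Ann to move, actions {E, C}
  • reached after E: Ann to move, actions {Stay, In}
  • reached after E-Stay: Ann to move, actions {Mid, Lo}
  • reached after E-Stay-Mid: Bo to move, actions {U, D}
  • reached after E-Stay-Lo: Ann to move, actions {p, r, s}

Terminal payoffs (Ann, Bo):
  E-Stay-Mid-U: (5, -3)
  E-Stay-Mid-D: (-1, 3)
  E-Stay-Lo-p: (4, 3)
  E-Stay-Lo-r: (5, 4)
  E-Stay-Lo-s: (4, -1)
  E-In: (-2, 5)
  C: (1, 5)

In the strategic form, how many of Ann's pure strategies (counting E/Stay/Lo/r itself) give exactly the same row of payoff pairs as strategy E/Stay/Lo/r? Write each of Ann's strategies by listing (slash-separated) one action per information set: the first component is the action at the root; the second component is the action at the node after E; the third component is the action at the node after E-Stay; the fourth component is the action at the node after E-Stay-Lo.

1

Row for E/Stay/Lo/r (columns U, D): (5,4) (5,4).
Every one of Ann's information sets is on the play path for some reply by Bo when Ann follows E/Stay/Lo/r.
Changing the action at any of them therefore changes at least one column, so only E/Stay/Lo/r itself gives this row.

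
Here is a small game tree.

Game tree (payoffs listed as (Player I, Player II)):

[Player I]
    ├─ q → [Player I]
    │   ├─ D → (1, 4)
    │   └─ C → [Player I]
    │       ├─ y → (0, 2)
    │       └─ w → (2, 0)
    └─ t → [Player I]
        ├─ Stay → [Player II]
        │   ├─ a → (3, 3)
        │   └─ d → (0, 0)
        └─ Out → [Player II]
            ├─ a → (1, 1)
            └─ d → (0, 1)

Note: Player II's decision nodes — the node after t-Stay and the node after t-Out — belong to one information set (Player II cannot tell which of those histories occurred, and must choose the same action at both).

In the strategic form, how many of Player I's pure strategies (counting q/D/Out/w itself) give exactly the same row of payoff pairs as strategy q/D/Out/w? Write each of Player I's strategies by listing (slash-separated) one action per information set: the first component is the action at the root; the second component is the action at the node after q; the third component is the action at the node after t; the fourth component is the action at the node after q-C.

Row for q/D/Out/w (columns a, d): (1,4) (1,4).
Under q/D/Out/w, Player I's choice at the node after t and at the node after q-C can never be reached regardless of what Player II does, so varying those choices leaves every outcome unchanged.
Holding the reachable choices fixed and varying the unreachable ones freely already gives 2 × 2 = 4 equivalent strategies.
No other strategy reproduces this row, so those 4 are the full class: q/D/Stay/y, q/D/Stay/w, q/D/Out/y, q/D/Out/w.

4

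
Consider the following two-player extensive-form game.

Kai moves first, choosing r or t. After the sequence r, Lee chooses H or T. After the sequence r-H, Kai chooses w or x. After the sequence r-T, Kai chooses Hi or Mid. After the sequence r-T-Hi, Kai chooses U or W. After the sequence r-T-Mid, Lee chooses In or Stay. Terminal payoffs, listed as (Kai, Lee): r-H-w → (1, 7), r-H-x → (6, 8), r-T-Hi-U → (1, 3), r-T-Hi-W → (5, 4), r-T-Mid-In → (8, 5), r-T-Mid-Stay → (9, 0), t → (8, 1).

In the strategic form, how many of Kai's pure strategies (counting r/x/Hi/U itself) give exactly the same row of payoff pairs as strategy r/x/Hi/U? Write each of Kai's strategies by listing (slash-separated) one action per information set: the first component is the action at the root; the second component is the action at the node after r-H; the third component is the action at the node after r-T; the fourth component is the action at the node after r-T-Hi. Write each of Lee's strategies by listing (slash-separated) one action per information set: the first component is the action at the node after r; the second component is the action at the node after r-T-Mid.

1

Row for r/x/Hi/U (columns H/In, H/Stay, T/In, T/Stay): (6,8) (6,8) (1,3) (1,3).
Every one of Kai's information sets is on the play path for some reply by Lee when Kai follows r/x/Hi/U.
Changing the action at any of them therefore changes at least one column, so only r/x/Hi/U itself gives this row.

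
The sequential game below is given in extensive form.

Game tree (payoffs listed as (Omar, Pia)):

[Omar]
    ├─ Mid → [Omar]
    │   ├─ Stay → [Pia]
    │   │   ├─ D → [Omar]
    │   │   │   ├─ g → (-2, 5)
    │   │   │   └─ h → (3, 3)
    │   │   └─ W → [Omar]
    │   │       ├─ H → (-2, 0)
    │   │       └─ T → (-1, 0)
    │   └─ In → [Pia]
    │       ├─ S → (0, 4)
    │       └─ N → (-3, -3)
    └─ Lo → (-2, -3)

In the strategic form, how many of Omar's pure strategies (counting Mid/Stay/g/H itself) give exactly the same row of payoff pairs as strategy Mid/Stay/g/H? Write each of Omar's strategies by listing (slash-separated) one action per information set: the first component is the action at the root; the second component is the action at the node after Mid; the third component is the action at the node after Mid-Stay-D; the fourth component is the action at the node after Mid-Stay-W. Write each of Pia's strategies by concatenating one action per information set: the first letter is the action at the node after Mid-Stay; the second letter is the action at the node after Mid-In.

Row for Mid/Stay/g/H (columns DS, DN, WS, WN): (-2,5) (-2,5) (-2,0) (-2,0).
Every one of Omar's information sets is on the play path for some reply by Pia when Omar follows Mid/Stay/g/H.
Changing the action at any of them therefore changes at least one column, so only Mid/Stay/g/H itself gives this row.

1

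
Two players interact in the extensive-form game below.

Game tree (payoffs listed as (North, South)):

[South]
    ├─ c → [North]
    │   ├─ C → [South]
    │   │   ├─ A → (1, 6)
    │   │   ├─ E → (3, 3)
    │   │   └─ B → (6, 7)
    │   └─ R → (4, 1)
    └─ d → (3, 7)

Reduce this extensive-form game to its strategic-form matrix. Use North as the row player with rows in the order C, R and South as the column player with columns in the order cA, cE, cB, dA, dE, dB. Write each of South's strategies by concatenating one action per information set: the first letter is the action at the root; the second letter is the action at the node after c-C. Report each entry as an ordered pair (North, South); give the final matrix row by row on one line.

           cA       cE       cB       dA       dE       dB
   C    (1,6)    (3,3)    (6,7)    (3,7)    (3,7)    (3,7)
   R    (4,1)    (4,1)    (4,1)    (3,7)    (3,7)    (3,7)

C: (1,6) (3,3) (6,7) (3,7) (3,7) (3,7) | R: (4,1) (4,1) (4,1) (3,7) (3,7) (3,7)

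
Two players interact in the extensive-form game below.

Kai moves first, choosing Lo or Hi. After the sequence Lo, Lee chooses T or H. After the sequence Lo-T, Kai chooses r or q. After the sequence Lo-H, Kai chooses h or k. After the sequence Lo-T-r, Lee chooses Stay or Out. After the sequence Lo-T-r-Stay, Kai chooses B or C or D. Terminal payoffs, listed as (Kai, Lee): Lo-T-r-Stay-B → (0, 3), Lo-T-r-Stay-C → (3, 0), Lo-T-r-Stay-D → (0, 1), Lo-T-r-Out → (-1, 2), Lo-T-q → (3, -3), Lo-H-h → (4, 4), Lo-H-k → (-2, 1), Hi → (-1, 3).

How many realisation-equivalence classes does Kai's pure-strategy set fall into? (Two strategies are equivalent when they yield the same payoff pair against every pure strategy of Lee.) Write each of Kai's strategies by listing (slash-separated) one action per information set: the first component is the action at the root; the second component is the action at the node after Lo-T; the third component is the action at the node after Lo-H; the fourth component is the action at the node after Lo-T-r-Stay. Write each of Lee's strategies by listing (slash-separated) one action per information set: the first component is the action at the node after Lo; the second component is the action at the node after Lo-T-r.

Kai has 24 pure strategies: Lo/r/h/B, Lo/r/h/C, Lo/r/h/D, Lo/r/k/B, Lo/r/k/C, Lo/r/k/D, Lo/q/h/B, Lo/q/h/C, Lo/q/h/D, Lo/q/k/B, Lo/q/k/C, Lo/q/k/D, Hi/r/h/B, Hi/r/h/C, Hi/r/h/D, Hi/r/k/B, Hi/r/k/C, Hi/r/k/D, Hi/q/h/B, Hi/q/h/C, Hi/q/h/D, Hi/q/k/B, Hi/q/k/C, Hi/q/k/D. Columns: T/Stay, T/Out, H/Stay, H/Out.
{Lo/r/h/B} → row (0,3) (-1,2) (4,4) (4,4)
{Lo/r/h/C} → row (3,0) (-1,2) (4,4) (4,4)
{Lo/r/h/D} → row (0,1) (-1,2) (4,4) (4,4)
{Lo/r/k/B} → row (0,3) (-1,2) (-2,1) (-2,1)
{Lo/r/k/C} → row (3,0) (-1,2) (-2,1) (-2,1)
{Lo/r/k/D} → row (0,1) (-1,2) (-2,1) (-2,1)
{Lo/q/h/B, Lo/q/h/C, Lo/q/h/D} → row (3,-3) (3,-3) (4,4) (4,4)
{Lo/q/k/B, Lo/q/k/C, Lo/q/k/D} → row (3,-3) (3,-3) (-2,1) (-2,1)
{Hi/r/h/B, Hi/r/h/C, Hi/r/h/D, Hi/r/k/B, Hi/r/k/C, Hi/r/k/D, Hi/q/h/B, Hi/q/h/C, Hi/q/h/D, Hi/q/k/B, Hi/q/k/C, Hi/q/k/D} → row (-1,3) (-1,3) (-1,3) (-1,3)
That's 9 distinct rows out of 24 strategies.

9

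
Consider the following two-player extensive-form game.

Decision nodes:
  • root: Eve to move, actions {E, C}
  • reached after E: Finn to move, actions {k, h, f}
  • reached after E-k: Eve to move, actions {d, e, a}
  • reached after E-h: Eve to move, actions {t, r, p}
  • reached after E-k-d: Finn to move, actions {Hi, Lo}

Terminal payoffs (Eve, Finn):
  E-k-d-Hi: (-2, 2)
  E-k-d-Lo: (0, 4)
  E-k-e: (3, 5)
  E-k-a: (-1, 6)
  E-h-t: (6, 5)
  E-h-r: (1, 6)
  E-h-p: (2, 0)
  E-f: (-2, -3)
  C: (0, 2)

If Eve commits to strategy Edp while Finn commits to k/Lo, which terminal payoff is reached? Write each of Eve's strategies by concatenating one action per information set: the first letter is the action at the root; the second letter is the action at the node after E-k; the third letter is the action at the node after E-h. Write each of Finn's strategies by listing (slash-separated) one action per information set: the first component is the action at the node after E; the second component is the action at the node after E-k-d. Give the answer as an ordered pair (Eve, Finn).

Trace the play path from the root:
  Eve plays E
  Finn plays k at [E]
  Eve plays d at [E-k]
  Finn plays Lo at [E-k-d]
→ terminal payoff (0, 4).
(Eve's choice at the node after E-h is never reached on this path, so it doesn't affect the outcome.)

(0, 4)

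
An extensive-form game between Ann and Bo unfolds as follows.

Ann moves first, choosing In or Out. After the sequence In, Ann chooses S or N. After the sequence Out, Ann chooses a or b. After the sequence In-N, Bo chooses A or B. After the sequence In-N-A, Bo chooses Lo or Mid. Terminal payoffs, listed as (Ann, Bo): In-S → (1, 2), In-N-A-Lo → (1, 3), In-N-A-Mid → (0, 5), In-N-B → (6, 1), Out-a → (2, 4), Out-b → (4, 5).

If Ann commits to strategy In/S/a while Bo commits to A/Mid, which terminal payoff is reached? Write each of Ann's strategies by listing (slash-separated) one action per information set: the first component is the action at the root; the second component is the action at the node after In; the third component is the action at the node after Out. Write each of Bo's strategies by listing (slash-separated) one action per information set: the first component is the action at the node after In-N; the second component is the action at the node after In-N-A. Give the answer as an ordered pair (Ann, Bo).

(1, 2)

Trace the play path from the root:
  Ann plays In
  Ann plays S at [In]
→ terminal payoff (1, 2).
(Ann's choice at the node after Out is never reached on this path, so it doesn't affect the outcome.)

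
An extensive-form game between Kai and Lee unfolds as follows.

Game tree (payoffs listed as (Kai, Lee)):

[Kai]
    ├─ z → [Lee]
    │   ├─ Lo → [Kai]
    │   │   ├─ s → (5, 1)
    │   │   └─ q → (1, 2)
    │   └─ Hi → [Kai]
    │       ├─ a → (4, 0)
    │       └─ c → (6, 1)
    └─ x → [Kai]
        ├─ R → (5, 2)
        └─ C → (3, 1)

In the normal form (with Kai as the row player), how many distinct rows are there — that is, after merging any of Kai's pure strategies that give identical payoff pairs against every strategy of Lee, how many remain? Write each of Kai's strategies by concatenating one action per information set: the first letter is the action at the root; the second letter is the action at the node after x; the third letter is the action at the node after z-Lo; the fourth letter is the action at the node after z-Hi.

6

Kai has 16 pure strategies: zRsa, zRsc, zRqa, zRqc, zCsa, zCsc, zCqa, zCqc, xRsa, xRsc, xRqa, xRqc, xCsa, xCsc, xCqa, xCqc. Columns: Lo, Hi.
{zRsa, zCsa} → row (5,1) (4,0)
{zRsc, zCsc} → row (5,1) (6,1)
{zRqa, zCqa} → row (1,2) (4,0)
{zRqc, zCqc} → row (1,2) (6,1)
{xRsa, xRsc, xRqa, xRqc} → row (5,2) (5,2)
{xCsa, xCsc, xCqa, xCqc} → row (3,1) (3,1)
That's 6 distinct rows out of 16 strategies.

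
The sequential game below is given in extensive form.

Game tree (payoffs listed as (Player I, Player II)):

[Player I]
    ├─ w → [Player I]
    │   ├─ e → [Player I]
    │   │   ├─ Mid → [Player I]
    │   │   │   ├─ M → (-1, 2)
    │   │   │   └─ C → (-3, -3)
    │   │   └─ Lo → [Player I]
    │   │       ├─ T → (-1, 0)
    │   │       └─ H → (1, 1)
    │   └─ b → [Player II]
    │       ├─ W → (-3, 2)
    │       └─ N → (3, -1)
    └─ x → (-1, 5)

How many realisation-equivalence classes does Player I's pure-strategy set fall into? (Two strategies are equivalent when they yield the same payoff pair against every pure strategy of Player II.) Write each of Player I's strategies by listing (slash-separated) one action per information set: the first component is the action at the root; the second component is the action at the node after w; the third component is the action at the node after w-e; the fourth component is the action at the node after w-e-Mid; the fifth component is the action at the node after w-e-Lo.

6

Player I has 32 pure strategies: w/e/Mid/M/T, w/e/Mid/M/H, w/e/Mid/C/T, w/e/Mid/C/H, w/e/Lo/M/T, w/e/Lo/M/H, w/e/Lo/C/T, w/e/Lo/C/H, w/b/Mid/M/T, w/b/Mid/M/H, w/b/Mid/C/T, w/b/Mid/C/H, w/b/Lo/M/T, w/b/Lo/M/H, w/b/Lo/C/T, w/b/Lo/C/H, x/e/Mid/M/T, x/e/Mid/M/H, x/e/Mid/C/T, x/e/Mid/C/H, x/e/Lo/M/T, x/e/Lo/M/H, x/e/Lo/C/T, x/e/Lo/C/H, x/b/Mid/M/T, x/b/Mid/M/H, x/b/Mid/C/T, x/b/Mid/C/H, x/b/Lo/M/T, x/b/Lo/M/H, x/b/Lo/C/T, x/b/Lo/C/H. Columns: W, N.
{w/e/Mid/M/T, w/e/Mid/M/H} → row (-1,2) (-1,2)
{w/e/Mid/C/T, w/e/Mid/C/H} → row (-3,-3) (-3,-3)
{w/e/Lo/M/T, w/e/Lo/C/T} → row (-1,0) (-1,0)
{w/e/Lo/M/H, w/e/Lo/C/H} → row (1,1) (1,1)
{w/b/Mid/M/T, w/b/Mid/M/H, w/b/Mid/C/T, w/b/Mid/C/H, w/b/Lo/M/T, w/b/Lo/M/H, w/b/Lo/C/T, w/b/Lo/C/H} → row (-3,2) (3,-1)
{x/e/Mid/M/T, x/e/Mid/M/H, x/e/Mid/C/T, x/e/Mid/C/H, x/e/Lo/M/T, x/e/Lo/M/H, x/e/Lo/C/T, x/e/Lo/C/H, x/b/Mid/M/T, x/b/Mid/M/H, x/b/Mid/C/T, x/b/Mid/C/H, x/b/Lo/M/T, x/b/Lo/M/H, x/b/Lo/C/T, x/b/Lo/C/H} → row (-1,5) (-1,5)
That's 6 distinct rows out of 32 strategies.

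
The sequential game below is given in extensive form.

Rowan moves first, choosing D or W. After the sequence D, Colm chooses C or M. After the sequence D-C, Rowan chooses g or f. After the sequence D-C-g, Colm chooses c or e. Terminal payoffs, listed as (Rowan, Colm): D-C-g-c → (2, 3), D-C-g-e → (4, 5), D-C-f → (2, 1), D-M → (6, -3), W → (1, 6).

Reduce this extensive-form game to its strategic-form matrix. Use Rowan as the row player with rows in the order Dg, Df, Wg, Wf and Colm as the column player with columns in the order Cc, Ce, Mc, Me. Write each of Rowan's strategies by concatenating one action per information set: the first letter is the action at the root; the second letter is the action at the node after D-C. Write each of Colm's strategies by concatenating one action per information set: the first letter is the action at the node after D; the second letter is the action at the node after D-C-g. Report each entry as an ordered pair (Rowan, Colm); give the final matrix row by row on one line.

Dg: (2,3) (4,5) (6,-3) (6,-3) | Df: (2,1) (2,1) (6,-3) (6,-3) | Wg: (1,6) (1,6) (1,6) (1,6) | Wf: (1,6) (1,6) (1,6) (1,6)

           Cc       Ce       Mc       Me
  Dg    (2,3)    (4,5)   (6,-3)   (6,-3)
  Df    (2,1)    (2,1)   (6,-3)   (6,-3)
  Wg    (1,6)    (1,6)    (1,6)    (1,6)
  Wf    (1,6)    (1,6)    (1,6)    (1,6)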